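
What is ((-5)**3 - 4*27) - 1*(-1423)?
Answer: 1190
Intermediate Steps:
((-5)**3 - 4*27) - 1*(-1423) = (-125 - 108) + 1423 = -233 + 1423 = 1190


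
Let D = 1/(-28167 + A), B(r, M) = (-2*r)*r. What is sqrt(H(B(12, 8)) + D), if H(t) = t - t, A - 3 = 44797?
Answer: sqrt(16633)/16633 ≈ 0.0077538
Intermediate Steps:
B(r, M) = -2*r**2
A = 44800 (A = 3 + 44797 = 44800)
D = 1/16633 (D = 1/(-28167 + 44800) = 1/16633 ≈ 6.0121e-5)
H(t) = 0
sqrt(H(B(12, 8)) + D) = sqrt(0 + 1/16633) = sqrt(1/16633) = sqrt(16633)/16633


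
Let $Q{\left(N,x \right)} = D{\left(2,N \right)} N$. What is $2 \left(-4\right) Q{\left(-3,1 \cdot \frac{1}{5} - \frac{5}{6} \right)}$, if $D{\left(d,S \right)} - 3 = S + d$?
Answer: $48$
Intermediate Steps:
$D{\left(d,S \right)} = 3 + S + d$ ($D{\left(d,S \right)} = 3 + \left(S + d\right) = 3 + S + d$)
$Q{\left(N,x \right)} = N \left(5 + N\right)$ ($Q{\left(N,x \right)} = \left(3 + N + 2\right) N = \left(5 + N\right) N = N \left(5 + N\right)$)
$2 \left(-4\right) Q{\left(-3,1 \cdot \frac{1}{5} - \frac{5}{6} \right)} = 2 \left(-4\right) \left(- 3 \left(5 - 3\right)\right) = - 8 \left(\left(-3\right) 2\right) = \left(-8\right) \left(-6\right) = 48$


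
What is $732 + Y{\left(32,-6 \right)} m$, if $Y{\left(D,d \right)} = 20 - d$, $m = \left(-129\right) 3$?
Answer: $-9330$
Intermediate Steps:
$m = -387$
$732 + Y{\left(32,-6 \right)} m = 732 + \left(20 - -6\right) \left(-387\right) = 732 + \left(20 + 6\right) \left(-387\right) = 732 + 26 \left(-387\right) = 732 - 10062 = -9330$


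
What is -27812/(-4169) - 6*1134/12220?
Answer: 77874191/12736295 ≈ 6.1143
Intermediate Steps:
-27812/(-4169) - 6*1134/12220 = -27812*(-1/4169) - 6804*1/12220 = 27812/4169 - 1701/3055 = 77874191/12736295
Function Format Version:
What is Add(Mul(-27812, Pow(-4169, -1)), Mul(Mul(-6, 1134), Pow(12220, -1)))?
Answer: Rational(77874191, 12736295) ≈ 6.1143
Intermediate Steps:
Add(Mul(-27812, Pow(-4169, -1)), Mul(Mul(-6, 1134), Pow(12220, -1))) = Add(Mul(-27812, Rational(-1, 4169)), Mul(-6804, Rational(1, 12220))) = Add(Rational(27812, 4169), Rational(-1701, 3055)) = Rational(77874191, 12736295)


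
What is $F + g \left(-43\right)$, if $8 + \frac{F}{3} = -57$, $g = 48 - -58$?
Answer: $-4753$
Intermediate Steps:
$g = 106$ ($g = 48 + 58 = 106$)
$F = -195$ ($F = -24 + 3 \left(-57\right) = -24 - 171 = -195$)
$F + g \left(-43\right) = -195 + 106 \left(-43\right) = -195 - 4558 = -4753$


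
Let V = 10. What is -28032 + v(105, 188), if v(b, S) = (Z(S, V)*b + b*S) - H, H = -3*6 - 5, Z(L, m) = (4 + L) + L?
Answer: 31631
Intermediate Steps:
Z(L, m) = 4 + 2*L
H = -23 (H = -18 - 5 = -23)
v(b, S) = 23 + S*b + b*(4 + 2*S) (v(b, S) = ((4 + 2*S)*b + b*S) - 1*(-23) = (b*(4 + 2*S) + S*b) + 23 = (S*b + b*(4 + 2*S)) + 23 = 23 + S*b + b*(4 + 2*S))
-28032 + v(105, 188) = -28032 + (23 + 4*105 + 3*188*105) = -28032 + (23 + 420 + 59220) = -28032 + 59663 = 31631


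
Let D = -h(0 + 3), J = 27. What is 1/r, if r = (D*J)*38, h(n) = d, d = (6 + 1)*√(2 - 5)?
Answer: I*√3/21546 ≈ 8.0389e-5*I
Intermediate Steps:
d = 7*I*√3 (d = 7*√(-3) = 7*(I*√3) = 7*I*√3 ≈ 12.124*I)
h(n) = 7*I*√3
D = -7*I*√3 ≈ -12.124*I
r = -7182*I*√3 (r = (-7*I*√3*27)*38 = -189*I*√3*38 = -7182*I*√3 ≈ -12440.0*I)
1/r = 1/(-7182*I*√3) = I*√3/21546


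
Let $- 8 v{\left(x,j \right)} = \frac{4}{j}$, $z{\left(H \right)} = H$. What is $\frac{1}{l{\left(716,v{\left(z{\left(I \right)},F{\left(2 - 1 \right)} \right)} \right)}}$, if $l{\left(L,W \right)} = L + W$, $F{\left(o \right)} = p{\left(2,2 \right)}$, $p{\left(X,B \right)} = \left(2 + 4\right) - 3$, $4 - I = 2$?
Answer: $\frac{6}{4295} \approx 0.001397$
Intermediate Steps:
$I = 2$ ($I = 4 - 2 = 2$)
$p{\left(X,B \right)} = 3$ ($p{\left(X,B \right)} = 6 - 3 = 3$)
$F{\left(o \right)} = 3$
$v{\left(x,j \right)} = - \frac{1}{2 j}$ ($v{\left(x,j \right)} = - \frac{4 \frac{1}{j}}{8} = - \frac{1}{2 j}$)
$\frac{1}{l{\left(716,v{\left(z{\left(I \right)},F{\left(2 - 1 \right)} \right)} \right)}} = \frac{1}{716 - \frac{1}{2 \cdot 3}} = \frac{1}{716 - \frac{1}{6}} = \frac{1}{\frac{4295}{6}} = \frac{6}{4295}$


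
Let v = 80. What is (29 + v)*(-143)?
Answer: -15587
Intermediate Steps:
(29 + v)*(-143) = (29 + 80)*(-143) = 109*(-143) = -15587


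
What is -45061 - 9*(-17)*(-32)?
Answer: -49957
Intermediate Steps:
-45061 - 9*(-17)*(-32) = -45061 - (-153)*(-32) = -45061 - 1*4896 = -45061 - 4896 = -49957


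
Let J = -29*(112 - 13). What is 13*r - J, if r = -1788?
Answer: -20373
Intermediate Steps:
J = -2871 (J = -29*99 = -2871)
13*r - J = 13*(-1788) - 1*(-2871) = -23244 + 2871 = -20373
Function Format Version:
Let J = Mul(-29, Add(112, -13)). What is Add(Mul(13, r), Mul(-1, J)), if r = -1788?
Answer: -20373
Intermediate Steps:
J = -2871 (J = Mul(-29, 99) = -2871)
Add(Mul(13, r), Mul(-1, J)) = Add(Mul(13, -1788), Mul(-1, -2871)) = Add(-23244, 2871) = -20373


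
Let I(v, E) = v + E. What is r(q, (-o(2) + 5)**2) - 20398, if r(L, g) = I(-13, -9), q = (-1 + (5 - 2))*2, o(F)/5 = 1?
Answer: -20420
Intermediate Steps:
o(F) = 5 (o(F) = 5*1 = 5)
q = 4 (q = (-1 + 3)*2 = 2*2 = 4)
I(v, E) = E + v
r(L, g) = -22 (r(L, g) = -9 - 13 = -22)
r(q, (-o(2) + 5)**2) - 20398 = -22 - 20398 = -20420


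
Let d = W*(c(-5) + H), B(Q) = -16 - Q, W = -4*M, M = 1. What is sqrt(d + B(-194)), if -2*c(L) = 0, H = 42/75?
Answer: 13*sqrt(26)/5 ≈ 13.257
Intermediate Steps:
H = 14/25 (H = 42*(1/75) = 14/25 ≈ 0.56000)
c(L) = 0 (c(L) = -1/2*0 = 0)
W = -4 (W = -4*1 = -4)
d = -56/25 (d = -4*(0 + 14/25) = -4*14/25 = -56/25 ≈ -2.2400)
sqrt(d + B(-194)) = sqrt(-56/25 + (-16 - 1*(-194))) = sqrt(-56/25 + (-16 + 194)) = sqrt(-56/25 + 178) = sqrt(4394/25) = 13*sqrt(26)/5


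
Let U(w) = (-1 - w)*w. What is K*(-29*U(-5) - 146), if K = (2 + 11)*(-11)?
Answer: -62062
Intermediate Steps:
U(w) = w*(-1 - w)
K = -143 (K = 13*(-11) = -143)
K*(-29*U(-5) - 146) = -143*(-(-29)*(-5)*(1 - 5) - 146) = -143*(-(-29)*(-5)*(-4) - 146) = -143*(-29*(-20) - 146) = -143*(580 - 146) = -143*434 = -62062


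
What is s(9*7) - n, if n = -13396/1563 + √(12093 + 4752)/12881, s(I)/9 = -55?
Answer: -760289/1563 - √16845/12881 ≈ -486.44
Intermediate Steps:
s(I) = -495 (s(I) = 9*(-55) = -495)
n = -13396/1563 + √16845/12881 (n = -13396*1/1563 + √16845*(1/12881) = -13396/1563 + √16845/12881 ≈ -8.5606)
s(9*7) - n = -495 - (-13396/1563 + √16845/12881) = -495 + (13396/1563 - √16845/12881) = -760289/1563 - √16845/12881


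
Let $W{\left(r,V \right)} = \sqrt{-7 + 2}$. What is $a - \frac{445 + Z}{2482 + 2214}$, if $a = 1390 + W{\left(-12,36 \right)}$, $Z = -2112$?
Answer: $\frac{6529107}{4696} + i \sqrt{5} \approx 1390.4 + 2.2361 i$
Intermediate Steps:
$W{\left(r,V \right)} = i \sqrt{5}$ ($W{\left(r,V \right)} = \sqrt{-5} = i \sqrt{5}$)
$a = 1390 + i \sqrt{5} \approx 1390.0 + 2.2361 i$
$a - \frac{445 + Z}{2482 + 2214} = \left(1390 + i \sqrt{5}\right) - \frac{445 - 2112}{2482 + 2214} = \left(1390 + i \sqrt{5}\right) - - \frac{1667}{4696} = \left(1390 + i \sqrt{5}\right) + \frac{1667}{4696} = \frac{6529107}{4696} + i \sqrt{5}$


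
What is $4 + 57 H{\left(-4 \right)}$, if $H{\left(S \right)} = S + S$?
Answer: $-452$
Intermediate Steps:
$H{\left(S \right)} = 2 S$
$4 + 57 H{\left(-4 \right)} = 4 + 57 \cdot 2 \left(-4\right) = 4 + 57 \left(-8\right) = 4 - 456 = -452$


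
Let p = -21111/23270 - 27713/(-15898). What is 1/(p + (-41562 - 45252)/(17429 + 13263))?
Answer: -1419299593790/2828094988337 ≈ -0.50186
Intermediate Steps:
p = 77314708/92486615 (p = -21111*1/23270 - 27713*(-1/15898) = -21111/23270 + 27713/15898 = 77314708/92486615 ≈ 0.83596)
1/(p + (-41562 - 45252)/(17429 + 13263)) = 1/(77314708/92486615 + (-41562 - 45252)/(17429 + 13263)) = 1/(77314708/92486615 - 86814/30692) = 1/(77314708/92486615 - 86814*1/30692) = 1/(77314708/92486615 - 43407/15346) = 1/(-2828094988337/1419299593790) = -1419299593790/2828094988337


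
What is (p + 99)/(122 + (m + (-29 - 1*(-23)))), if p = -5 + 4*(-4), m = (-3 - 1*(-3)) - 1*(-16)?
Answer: 13/22 ≈ 0.59091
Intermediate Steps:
m = 16 (m = (-3 + 3) + 16 = 0 + 16 = 16)
p = -21 (p = -5 - 16 = -21)
(p + 99)/(122 + (m + (-29 - 1*(-23)))) = (-21 + 99)/(122 + (16 + (-29 - 1*(-23)))) = 78/(122 + (16 + (-29 + 23))) = 78/(122 + (16 - 6)) = 78/(122 + 10) = 78/132 = (1/132)*78 = 13/22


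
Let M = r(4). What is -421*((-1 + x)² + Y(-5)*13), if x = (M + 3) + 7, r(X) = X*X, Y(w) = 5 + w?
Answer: -263125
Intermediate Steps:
r(X) = X²
M = 16 (M = 4² = 16)
x = 26 (x = (16 + 3) + 7 = 19 + 7 = 26)
-421*((-1 + x)² + Y(-5)*13) = -421*((-1 + 26)² + (5 - 5)*13) = -421*(25² + 0*13) = -421*(625 + 0) = -421*625 = -263125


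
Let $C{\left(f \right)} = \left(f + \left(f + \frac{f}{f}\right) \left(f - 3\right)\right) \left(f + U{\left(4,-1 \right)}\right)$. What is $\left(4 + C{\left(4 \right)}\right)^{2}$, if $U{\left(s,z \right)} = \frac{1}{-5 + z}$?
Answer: $\frac{5929}{4} \approx 1482.3$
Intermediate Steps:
$C{\left(f \right)} = \left(- \frac{1}{6} + f\right) \left(f + \left(1 + f\right) \left(-3 + f\right)\right)$ ($C{\left(f \right)} = \left(f + \left(f + \frac{f}{f}\right) \left(f - 3\right)\right) \left(f + \frac{1}{-5 - 1}\right) = \left(f + \left(f + 1\right) \left(-3 + f\right)\right) \left(f + \frac{1}{-6}\right) = \left(f + \left(1 + f\right) \left(-3 + f\right)\right) \left(f - \frac{1}{6}\right) = \left(f + \left(1 + f\right) \left(-3 + f\right)\right) \left(- \frac{1}{6} + f\right) = \left(- \frac{1}{6} + f\right) \left(f + \left(1 + f\right) \left(-3 + f\right)\right)$)
$\left(4 + C{\left(4 \right)}\right)^{2} = \left(4 + \left(\frac{1}{2} + 4^{3} - \frac{34}{3} - \frac{7 \cdot 4^{2}}{6}\right)\right)^{2} = \left(4 + \left(\frac{1}{2} + 64 - \frac{34}{3} - \frac{56}{3}\right)\right)^{2} = \left(4 + \frac{69}{2}\right)^{2} = \left(\frac{77}{2}\right)^{2} = \frac{5929}{4}$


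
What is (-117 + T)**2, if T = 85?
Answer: 1024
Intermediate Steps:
(-117 + T)**2 = (-117 + 85)**2 = (-32)**2 = 1024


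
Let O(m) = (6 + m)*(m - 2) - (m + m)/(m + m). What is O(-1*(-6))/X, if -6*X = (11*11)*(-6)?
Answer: 47/121 ≈ 0.38843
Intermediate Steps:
O(m) = -1 + (-2 + m)*(6 + m) (O(m) = (6 + m)*(-2 + m) - 2*m/(2*m) = (-2 + m)*(6 + m) - 2*m*1/(2*m) = (-2 + m)*(6 + m) - 1*1 = (-2 + m)*(6 + m) - 1 = -1 + (-2 + m)*(6 + m))
X = 121 (X = -11*11*(-6)/6 = -121*(-6)/6 = -1/6*(-726) = 121)
O(-1*(-6))/X = (-13 + (-1*(-6))**2 + 4*(-1*(-6)))/121 = (-13 + 6**2 + 4*6)*(1/121) = (-13 + 36 + 24)*(1/121) = 47*(1/121) = 47/121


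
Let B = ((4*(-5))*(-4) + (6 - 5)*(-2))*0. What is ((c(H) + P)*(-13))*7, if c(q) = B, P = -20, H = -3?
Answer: 1820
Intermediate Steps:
B = 0 (B = (-20*(-4) + 1*(-2))*0 = (80 - 2)*0 = 78*0 = 0)
c(q) = 0
((c(H) + P)*(-13))*7 = ((0 - 20)*(-13))*7 = -20*(-13)*7 = 260*7 = 1820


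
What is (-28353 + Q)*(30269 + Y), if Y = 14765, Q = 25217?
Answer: -141226624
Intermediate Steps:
(-28353 + Q)*(30269 + Y) = (-28353 + 25217)*(30269 + 14765) = -3136*45034 = -141226624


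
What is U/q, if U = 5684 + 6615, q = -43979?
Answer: -12299/43979 ≈ -0.27966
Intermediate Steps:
U = 12299
U/q = 12299/(-43979) = 12299*(-1/43979) = -12299/43979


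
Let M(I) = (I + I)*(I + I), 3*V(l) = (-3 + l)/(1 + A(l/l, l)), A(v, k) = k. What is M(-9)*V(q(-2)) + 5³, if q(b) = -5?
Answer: 341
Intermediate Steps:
V(l) = (-3 + l)/(3*(1 + l)) (V(l) = ((-3 + l)/(1 + l))/3 = (-3 + l)/(3*(1 + l)))
M(I) = 4*I² (M(I) = (2*I)*(2*I) = 4*I²)
M(-9)*V(q(-2)) + 5³ = (4*(-9)²)*((-3 - 5)/(3*(1 - 5))) + 5³ = (4*81)*((⅓)*(-8)/(-4)) + 125 = 324*((⅓)*(-¼)*(-8)) + 125 = 324*(⅔) + 125 = 216 + 125 = 341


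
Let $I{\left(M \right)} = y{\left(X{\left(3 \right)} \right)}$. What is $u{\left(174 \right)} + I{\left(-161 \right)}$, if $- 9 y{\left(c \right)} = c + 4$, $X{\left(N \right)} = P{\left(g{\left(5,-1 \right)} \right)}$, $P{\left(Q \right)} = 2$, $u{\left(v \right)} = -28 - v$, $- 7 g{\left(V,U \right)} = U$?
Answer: $- \frac{608}{3} \approx -202.67$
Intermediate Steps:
$g{\left(V,U \right)} = - \frac{U}{7}$
$X{\left(N \right)} = 2$
$y{\left(c \right)} = - \frac{4}{9} - \frac{c}{9}$ ($y{\left(c \right)} = - \frac{c + 4}{9} = - \frac{4 + c}{9} = - \frac{4}{9} - \frac{c}{9}$)
$I{\left(M \right)} = - \frac{2}{3}$ ($I{\left(M \right)} = - \frac{4}{9} - \frac{2}{9} = - \frac{2}{3}$)
$u{\left(174 \right)} + I{\left(-161 \right)} = \left(-28 - 174\right) - \frac{2}{3} = -202 - \frac{2}{3} = - \frac{608}{3}$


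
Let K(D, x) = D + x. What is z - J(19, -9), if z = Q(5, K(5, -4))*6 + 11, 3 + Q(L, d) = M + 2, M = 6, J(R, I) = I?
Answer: 50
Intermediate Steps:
Q(L, d) = 5 (Q(L, d) = -3 + (6 + 2) = -3 + 8 = 5)
z = 41 (z = 5*6 + 11 = 30 + 11 = 41)
z - J(19, -9) = 41 - 1*(-9) = 41 + 9 = 50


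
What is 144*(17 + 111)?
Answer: 18432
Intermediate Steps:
144*(17 + 111) = 144*128 = 18432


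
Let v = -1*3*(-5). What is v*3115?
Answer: 46725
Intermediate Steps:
v = 15 (v = -3*(-5) = 15)
v*3115 = 15*3115 = 46725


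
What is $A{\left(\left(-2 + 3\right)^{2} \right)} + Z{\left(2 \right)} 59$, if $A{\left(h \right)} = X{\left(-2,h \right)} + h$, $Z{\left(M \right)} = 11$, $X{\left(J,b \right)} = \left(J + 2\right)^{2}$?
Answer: $650$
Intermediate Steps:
$X{\left(J,b \right)} = \left(2 + J\right)^{2}$
$A{\left(h \right)} = h$ ($A{\left(h \right)} = \left(2 - 2\right)^{2} + h = 0^{2} + h = 0 + h = h$)
$A{\left(\left(-2 + 3\right)^{2} \right)} + Z{\left(2 \right)} 59 = \left(-2 + 3\right)^{2} + 11 \cdot 59 = 1^{2} + 649 = 1 + 649 = 650$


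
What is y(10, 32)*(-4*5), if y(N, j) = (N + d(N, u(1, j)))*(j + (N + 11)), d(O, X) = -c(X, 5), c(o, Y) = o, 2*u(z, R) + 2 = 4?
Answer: -9540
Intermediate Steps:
u(z, R) = 1 (u(z, R) = -1 + (1/2)*4 = -1 + 2 = 1)
d(O, X) = -X
y(N, j) = (-1 + N)*(11 + N + j) (y(N, j) = (N - 1*1)*(j + (N + 11)) = (N - 1)*(j + (11 + N)) = (-1 + N)*(11 + N + j))
y(10, 32)*(-4*5) = (-11 + 10**2 - 1*32 + 10*10 + 10*32)*(-4*5) = (-11 + 100 - 32 + 100 + 320)*(-20) = 477*(-20) = -9540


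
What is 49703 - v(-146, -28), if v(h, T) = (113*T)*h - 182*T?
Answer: -417337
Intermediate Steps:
v(h, T) = -182*T + 113*T*h (v(h, T) = 113*T*h - 182*T = -182*T + 113*T*h)
49703 - v(-146, -28) = 49703 - (-28)*(-182 + 113*(-146)) = 49703 - (-28)*(-182 - 16498) = 49703 - (-28)*(-16680) = 49703 - 1*467040 = 49703 - 467040 = -417337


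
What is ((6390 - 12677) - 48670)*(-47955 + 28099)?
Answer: 1091226192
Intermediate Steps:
((6390 - 12677) - 48670)*(-47955 + 28099) = (-6287 - 48670)*(-19856) = -54957*(-19856) = 1091226192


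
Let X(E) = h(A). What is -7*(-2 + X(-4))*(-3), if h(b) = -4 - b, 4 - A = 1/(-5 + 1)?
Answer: -861/4 ≈ -215.25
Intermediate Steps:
A = 17/4 (A = 4 - 1/(-5 + 1) = 4 - 1/(-4) = 4 - 1*(-1/4) = 4 + 1/4 = 17/4 ≈ 4.2500)
X(E) = -33/4 (X(E) = -4 - 1*17/4 = -4 - 17/4 = -33/4)
-7*(-2 + X(-4))*(-3) = -7*(-2 - 33/4)*(-3) = -(-287)*(-3)/4 = -7*123/4 = -861/4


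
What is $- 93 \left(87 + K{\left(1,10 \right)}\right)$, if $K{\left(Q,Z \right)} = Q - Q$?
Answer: $-8091$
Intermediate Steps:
$K{\left(Q,Z \right)} = 0$
$- 93 \left(87 + K{\left(1,10 \right)}\right) = - 93 \left(87 + 0\right) = \left(-93\right) 87 = -8091$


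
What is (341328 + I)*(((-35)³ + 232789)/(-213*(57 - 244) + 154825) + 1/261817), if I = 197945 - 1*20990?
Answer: 12885269065583751/25482124976 ≈ 5.0566e+5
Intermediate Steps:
I = 176955 (I = 197945 - 20990 = 176955)
(341328 + I)*(((-35)³ + 232789)/(-213*(57 - 244) + 154825) + 1/261817) = (341328 + 176955)*(((-35)³ + 232789)/(-213*(57 - 244) + 154825) + 1/261817) = 518283*((-42875 + 232789)/(-213*(-187) + 154825) + 1/261817) = 518283*(189914/(39831 + 154825) + 1/261817) = 518283*(189914/194656 + 1/261817) = 518283*(189914*(1/194656) + 1/261817) = 518283*(94957/97328 + 1/261817) = 518283*(24861454197/25482124976) = 12885269065583751/25482124976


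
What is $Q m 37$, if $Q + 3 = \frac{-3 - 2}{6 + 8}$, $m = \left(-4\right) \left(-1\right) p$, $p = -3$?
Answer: $\frac{10434}{7} \approx 1490.6$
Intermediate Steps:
$m = -12$ ($m = \left(-4\right) \left(-1\right) \left(-3\right) = 4 \left(-3\right) = -12$)
$Q = - \frac{47}{14}$ ($Q = -3 + \frac{-3 - 2}{6 + 8} = -3 - \frac{5}{14} = - \frac{47}{14} \approx -3.3571$)
$Q m 37 = - \frac{47 \left(\left(-12\right) 37\right)}{14} = \left(- \frac{47}{14}\right) \left(-444\right) = \frac{10434}{7}$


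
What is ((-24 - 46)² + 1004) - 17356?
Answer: -11452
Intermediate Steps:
((-24 - 46)² + 1004) - 17356 = ((-70)² + 1004) - 17356 = (4900 + 1004) - 17356 = 5904 - 17356 = -11452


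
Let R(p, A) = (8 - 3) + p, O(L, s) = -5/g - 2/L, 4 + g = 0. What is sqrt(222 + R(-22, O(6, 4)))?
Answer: sqrt(205) ≈ 14.318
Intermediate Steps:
g = -4 (g = -4 + 0 = -4)
O(L, s) = 5/4 - 2/L (O(L, s) = -5/(-4) - 2/L = -5*(-1/4) - 2/L = 5/4 - 2/L)
R(p, A) = 5 + p
sqrt(222 + R(-22, O(6, 4))) = sqrt(222 + (5 - 22)) = sqrt(222 - 17) = sqrt(205)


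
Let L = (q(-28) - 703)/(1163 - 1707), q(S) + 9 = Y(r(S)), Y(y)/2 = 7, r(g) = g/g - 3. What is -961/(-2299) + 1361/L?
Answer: 851406797/802351 ≈ 1061.1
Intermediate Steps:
r(g) = -2 (r(g) = 1 - 3 = -2)
Y(y) = 14 (Y(y) = 2*7 = 14)
q(S) = 5 (q(S) = -9 + 14 = 5)
L = 349/272 (L = (5 - 703)/(1163 - 1707) = -698/(-544) = -698*(-1/544) = 349/272 ≈ 1.2831)
-961/(-2299) + 1361/L = -961/(-2299) + 1361/(349/272) = -961*(-1/2299) + 1361*(272/349) = 961/2299 + 370192/349 = 851406797/802351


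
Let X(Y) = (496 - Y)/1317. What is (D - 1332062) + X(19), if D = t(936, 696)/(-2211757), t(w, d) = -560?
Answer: -1293380329922823/970961323 ≈ -1.3321e+6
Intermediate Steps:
D = 560/2211757 (D = -560/(-2211757) = -560*(-1/2211757) = 560/2211757 ≈ 0.00025319)
X(Y) = 496/1317 - Y/1317 (X(Y) = (496 - Y)*(1/1317) = 496/1317 - Y/1317)
(D - 1332062) + X(19) = (560/2211757 - 1332062) + (496/1317 - 1/1317*19) = -2946197452374/2211757 + (496/1317 - 19/1317) = -2946197452374/2211757 + 159/439 = -1293380329922823/970961323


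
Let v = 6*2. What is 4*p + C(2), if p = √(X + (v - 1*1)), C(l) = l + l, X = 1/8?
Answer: 4 + √178 ≈ 17.342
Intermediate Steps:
v = 12
X = ⅛ ≈ 0.12500
C(l) = 2*l
p = √178/4 (p = √(⅛ + (12 - 1*1)) = √(⅛ + (12 - 1)) = √(⅛ + 11) = √(89/8) = √178/4 ≈ 3.3354)
4*p + C(2) = 4*(√178/4) + 2*2 = √178 + 4 = 4 + √178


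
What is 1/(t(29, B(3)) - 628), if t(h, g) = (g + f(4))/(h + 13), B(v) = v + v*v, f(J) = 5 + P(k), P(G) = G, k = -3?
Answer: -3/1883 ≈ -0.0015932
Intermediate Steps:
f(J) = 2 (f(J) = 5 - 3 = 2)
B(v) = v + v²
t(h, g) = (2 + g)/(13 + h) (t(h, g) = (g + 2)/(h + 13) = (2 + g)/(13 + h))
1/(t(29, B(3)) - 628) = 1/((2 + 3*(1 + 3))/(13 + 29) - 628) = 1/((2 + 3*4)/42 - 628) = 1/((2 + 12)/42 - 628) = 1/((1/42)*14 - 628) = 1/(⅓ - 628) = 1/(-1883/3) = -3/1883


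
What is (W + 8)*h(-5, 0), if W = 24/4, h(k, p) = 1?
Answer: 14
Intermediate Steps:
W = 6 (W = 24*(¼) = 6)
(W + 8)*h(-5, 0) = (6 + 8)*1 = 14*1 = 14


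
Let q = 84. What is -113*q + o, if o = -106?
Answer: -9598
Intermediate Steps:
-113*q + o = -113*84 - 106 = -9492 - 106 = -9598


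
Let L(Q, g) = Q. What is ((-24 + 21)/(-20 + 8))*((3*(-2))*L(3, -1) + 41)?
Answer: 23/4 ≈ 5.7500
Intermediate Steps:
((-24 + 21)/(-20 + 8))*((3*(-2))*L(3, -1) + 41) = ((-24 + 21)/(-20 + 8))*((3*(-2))*3 + 41) = (-3/(-12))*(-6*3 + 41) = (-3*(-1/12))*(-18 + 41) = (¼)*23 = 23/4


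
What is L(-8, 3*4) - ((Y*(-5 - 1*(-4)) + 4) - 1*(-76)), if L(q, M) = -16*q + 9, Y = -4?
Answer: 53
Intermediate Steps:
L(q, M) = 9 - 16*q
L(-8, 3*4) - ((Y*(-5 - 1*(-4)) + 4) - 1*(-76)) = (9 - 16*(-8)) - ((-4*(-5 - 1*(-4)) + 4) - 1*(-76)) = (9 + 128) - ((-4*(-5 + 4) + 4) + 76) = 137 - ((-4*(-1) + 4) + 76) = 137 - ((4 + 4) + 76) = 137 - (8 + 76) = 137 - 1*84 = 137 - 84 = 53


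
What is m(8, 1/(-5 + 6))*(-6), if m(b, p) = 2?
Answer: -12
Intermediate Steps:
m(8, 1/(-5 + 6))*(-6) = 2*(-6) = -12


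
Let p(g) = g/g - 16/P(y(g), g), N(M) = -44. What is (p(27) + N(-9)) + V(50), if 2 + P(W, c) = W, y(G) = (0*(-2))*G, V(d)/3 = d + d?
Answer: 265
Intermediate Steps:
V(d) = 6*d (V(d) = 3*(d + d) = 3*(2*d) = 6*d)
y(G) = 0 (y(G) = 0*G = 0)
P(W, c) = -2 + W
p(g) = 9 (p(g) = g/g - 16/(-2 + 0) = 1 - 16/(-2) = 1 - 16*(-1/2) = 1 + 8 = 9)
(p(27) + N(-9)) + V(50) = (9 - 44) + 6*50 = -35 + 300 = 265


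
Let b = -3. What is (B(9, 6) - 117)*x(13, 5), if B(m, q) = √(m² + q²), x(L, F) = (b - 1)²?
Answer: -1872 + 48*√13 ≈ -1698.9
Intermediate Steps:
x(L, F) = 16 (x(L, F) = (-3 - 1)² = (-4)² = 16)
(B(9, 6) - 117)*x(13, 5) = (√(9² + 6²) - 117)*16 = (√(81 + 36) - 117)*16 = (√117 - 117)*16 = (3*√13 - 117)*16 = (-117 + 3*√13)*16 = -1872 + 48*√13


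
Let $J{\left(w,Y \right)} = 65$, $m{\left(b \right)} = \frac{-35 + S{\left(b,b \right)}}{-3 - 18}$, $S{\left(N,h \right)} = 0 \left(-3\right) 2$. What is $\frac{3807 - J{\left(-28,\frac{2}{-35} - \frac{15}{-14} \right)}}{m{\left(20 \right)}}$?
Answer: $\frac{11226}{5} \approx 2245.2$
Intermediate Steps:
$S{\left(N,h \right)} = 0$ ($S{\left(N,h \right)} = 0 \cdot 2 = 0$)
$m{\left(b \right)} = \frac{5}{3}$ ($m{\left(b \right)} = \frac{-35 + 0}{-3 - 18} = - \frac{35}{-21} = \left(-35\right) \left(- \frac{1}{21}\right) = \frac{5}{3}$)
$\frac{3807 - J{\left(-28,\frac{2}{-35} - \frac{15}{-14} \right)}}{m{\left(20 \right)}} = \frac{3807 - 65}{\frac{5}{3}} = \left(3807 - 65\right) \frac{3}{5} = 3742 \cdot \frac{3}{5} = \frac{11226}{5}$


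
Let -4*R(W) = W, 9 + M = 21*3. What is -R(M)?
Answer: 27/2 ≈ 13.500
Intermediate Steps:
M = 54 (M = -9 + 21*3 = -9 + 63 = 54)
R(W) = -W/4
-R(M) = -(-1)*54/4 = -1*(-27/2) = 27/2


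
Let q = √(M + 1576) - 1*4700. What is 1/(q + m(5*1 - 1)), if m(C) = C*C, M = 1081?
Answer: -4684/21937199 - √2657/21937199 ≈ -0.00021587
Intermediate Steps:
m(C) = C²
q = -4700 + √2657 (q = √(1081 + 1576) - 1*4700 = √2657 - 4700 = -4700 + √2657 ≈ -4648.5)
1/(q + m(5*1 - 1)) = 1/((-4700 + √2657) + (5*1 - 1)²) = 1/((-4700 + √2657) + (5 - 1)²) = 1/((-4700 + √2657) + 4²) = 1/((-4700 + √2657) + 16) = 1/(-4684 + √2657)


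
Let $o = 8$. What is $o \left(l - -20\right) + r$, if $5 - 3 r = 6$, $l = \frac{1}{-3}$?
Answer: $157$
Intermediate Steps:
$l = - \frac{1}{3} \approx -0.33333$
$r = - \frac{1}{3}$ ($r = \frac{5}{3} - 2 = - \frac{1}{3} \approx -0.33333$)
$o \left(l - -20\right) + r = 8 \left(- \frac{1}{3} - -20\right) - \frac{1}{3} = 8 \left(- \frac{1}{3} + 20\right) - \frac{1}{3} = 8 \cdot \frac{59}{3} - \frac{1}{3} = \frac{472}{3} - \frac{1}{3} = 157$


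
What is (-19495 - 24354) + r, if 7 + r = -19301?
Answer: -63157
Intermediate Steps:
r = -19308 (r = -7 - 19301 = -19308)
(-19495 - 24354) + r = (-19495 - 24354) - 19308 = -43849 - 19308 = -63157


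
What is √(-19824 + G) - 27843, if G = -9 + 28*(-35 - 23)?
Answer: -27843 + I*√21457 ≈ -27843.0 + 146.48*I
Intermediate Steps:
G = -1633 (G = -9 + 28*(-58) = -9 - 1624 = -1633)
√(-19824 + G) - 27843 = √(-19824 - 1633) - 27843 = √(-21457) - 27843 = I*√21457 - 27843 = -27843 + I*√21457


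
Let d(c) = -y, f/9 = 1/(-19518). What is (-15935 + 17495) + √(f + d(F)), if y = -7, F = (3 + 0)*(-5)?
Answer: 1560 + √296276734/6506 ≈ 1562.6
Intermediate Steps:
f = -3/6506 (f = 9/(-19518) = 9*(-1/19518) = -3/6506 ≈ -0.00046111)
F = -15 (F = 3*(-5) = -15)
d(c) = 7 (d(c) = -1*(-7) = 7)
(-15935 + 17495) + √(f + d(F)) = (-15935 + 17495) + √(-3/6506 + 7) = 1560 + √(45539/6506) = 1560 + √296276734/6506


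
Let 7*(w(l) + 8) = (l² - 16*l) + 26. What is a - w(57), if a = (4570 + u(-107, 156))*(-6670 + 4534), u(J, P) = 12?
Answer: -68512371/7 ≈ -9.7875e+6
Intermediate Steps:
w(l) = -30/7 - 16*l/7 + l²/7 (w(l) = -8 + ((l² - 16*l) + 26)/7 = -8 + (26 + l² - 16*l)/7 = -8 + (26/7 - 16*l/7 + l²/7) = -30/7 - 16*l/7 + l²/7)
a = -9787152 (a = (4570 + 12)*(-6670 + 4534) = 4582*(-2136) = -9787152)
a - w(57) = -9787152 - (-30/7 - 16/7*57 + (⅐)*57²) = -9787152 - (-30/7 - 912/7 + (⅐)*3249) = -9787152 - (-30/7 - 912/7 + 3249/7) = -9787152 - 1*2307/7 = -9787152 - 2307/7 = -68512371/7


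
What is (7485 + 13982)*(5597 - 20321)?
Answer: -316080108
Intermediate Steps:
(7485 + 13982)*(5597 - 20321) = 21467*(-14724) = -316080108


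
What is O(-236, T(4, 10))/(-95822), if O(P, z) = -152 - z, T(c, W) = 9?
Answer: 161/95822 ≈ 0.0016802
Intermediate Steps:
O(-236, T(4, 10))/(-95822) = (-152 - 1*9)/(-95822) = (-152 - 9)*(-1/95822) = -161*(-1/95822) = 161/95822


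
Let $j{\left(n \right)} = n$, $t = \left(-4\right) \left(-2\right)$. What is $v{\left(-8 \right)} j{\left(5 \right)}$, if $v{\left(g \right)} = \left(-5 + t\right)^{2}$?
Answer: $45$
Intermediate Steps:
$t = 8$
$v{\left(g \right)} = 9$ ($v{\left(g \right)} = \left(-5 + 8\right)^{2} = 3^{2} = 9$)
$v{\left(-8 \right)} j{\left(5 \right)} = 9 \cdot 5 = 45$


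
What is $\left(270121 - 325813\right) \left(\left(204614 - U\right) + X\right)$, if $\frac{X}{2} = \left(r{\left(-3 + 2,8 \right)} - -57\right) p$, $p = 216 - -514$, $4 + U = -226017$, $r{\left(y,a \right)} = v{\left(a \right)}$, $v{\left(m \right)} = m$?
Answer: $-29268095220$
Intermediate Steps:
$r{\left(y,a \right)} = a$
$U = -226021$ ($U = -4 - 226017 = -226021$)
$p = 730$ ($p = 216 + 514 = 730$)
$X = 94900$ ($X = 2 \left(8 - -57\right) 730 = 2 \left(8 + 57\right) 730 = 2 \cdot 65 \cdot 730 = 2 \cdot 47450 = 94900$)
$\left(270121 - 325813\right) \left(\left(204614 - U\right) + X\right) = \left(270121 - 325813\right) \left(\left(204614 - -226021\right) + 94900\right) = - 55692 \left(\left(204614 + 226021\right) + 94900\right) = - 55692 \left(430635 + 94900\right) = \left(-55692\right) 525535 = -29268095220$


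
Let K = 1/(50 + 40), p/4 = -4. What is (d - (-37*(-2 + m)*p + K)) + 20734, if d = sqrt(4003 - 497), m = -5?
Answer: 2239019/90 + sqrt(3506) ≈ 24937.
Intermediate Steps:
p = -16 (p = 4*(-4) = -16)
K = 1/90 ≈ 0.011111
d = sqrt(3506) ≈ 59.211
(d - (-37*(-2 + m)*p + K)) + 20734 = (sqrt(3506) - (-37*(-2 - 5)*(-16) + 1/90)) + 20734 = (sqrt(3506) - (-(-259)*(-16) + 1/90)) + 20734 = (sqrt(3506) - (-37*112 + 1/90)) + 20734 = (sqrt(3506) - (-4144 + 1/90)) + 20734 = (sqrt(3506) - 1*(-372959/90)) + 20734 = (sqrt(3506) + 372959/90) + 20734 = (372959/90 + sqrt(3506)) + 20734 = 2239019/90 + sqrt(3506)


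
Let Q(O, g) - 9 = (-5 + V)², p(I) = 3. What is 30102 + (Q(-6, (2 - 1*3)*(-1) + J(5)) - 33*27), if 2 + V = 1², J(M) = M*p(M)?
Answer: 29256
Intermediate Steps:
J(M) = 3*M (J(M) = M*3 = 3*M)
V = -1 (V = -2 + 1² = -2 + 1 = -1)
Q(O, g) = 45 (Q(O, g) = 9 + (-5 - 1)² = 9 + (-6)² = 9 + 36 = 45)
30102 + (Q(-6, (2 - 1*3)*(-1) + J(5)) - 33*27) = 30102 + (45 - 33*27) = 30102 + (45 - 891) = 30102 - 846 = 29256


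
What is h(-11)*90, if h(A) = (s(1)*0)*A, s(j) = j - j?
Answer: 0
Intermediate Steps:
s(j) = 0
h(A) = 0 (h(A) = (0*0)*A = 0*A = 0)
h(-11)*90 = 0*90 = 0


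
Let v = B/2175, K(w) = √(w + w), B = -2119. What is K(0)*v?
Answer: 0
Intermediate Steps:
K(w) = √2*√w (K(w) = √(2*w) = √2*√w)
v = -2119/2175 ≈ -0.97425
K(0)*v = (√2*√0)*(-2119/2175) = (√2*0)*(-2119/2175) = 0*(-2119/2175) = 0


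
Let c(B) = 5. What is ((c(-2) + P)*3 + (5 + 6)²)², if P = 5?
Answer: 22801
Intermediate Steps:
((c(-2) + P)*3 + (5 + 6)²)² = ((5 + 5)*3 + (5 + 6)²)² = (10*3 + 11²)² = (30 + 121)² = 151² = 22801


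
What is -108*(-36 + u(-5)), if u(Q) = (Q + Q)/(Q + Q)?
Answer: 3780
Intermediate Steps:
u(Q) = 1 (u(Q) = (2*Q)/((2*Q)) = (2*Q)*(1/(2*Q)) = 1)
-108*(-36 + u(-5)) = -108*(-36 + 1) = -108*(-35) = 3780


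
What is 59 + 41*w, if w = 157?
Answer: 6496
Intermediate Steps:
59 + 41*w = 59 + 41*157 = 59 + 6437 = 6496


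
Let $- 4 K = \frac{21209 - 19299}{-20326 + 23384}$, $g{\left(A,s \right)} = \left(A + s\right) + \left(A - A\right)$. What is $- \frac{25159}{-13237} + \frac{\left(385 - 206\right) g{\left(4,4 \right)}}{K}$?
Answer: $- \frac{115907101699}{12641335} \approx -9168.9$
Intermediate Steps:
$g{\left(A,s \right)} = A + s$ ($g{\left(A,s \right)} = \left(A + s\right) + 0 = A + s$)
$K = - \frac{955}{6116}$ ($K = - \frac{\left(21209 - 19299\right) \frac{1}{-20326 + 23384}}{4} = - \frac{1910 \cdot \frac{1}{3058}}{4} = \left(- \frac{1}{4}\right) \frac{955}{1529} = - \frac{955}{6116} \approx -0.15615$)
$- \frac{25159}{-13237} + \frac{\left(385 - 206\right) g{\left(4,4 \right)}}{K} = - \frac{25159}{-13237} + \frac{\left(385 - 206\right) \left(4 + 4\right)}{- \frac{955}{6116}} = \left(-25159\right) \left(- \frac{1}{13237}\right) + 179 \cdot 8 \left(- \frac{6116}{955}\right) = \frac{25159}{13237} + 1432 \left(- \frac{6116}{955}\right) = \frac{25159}{13237} - \frac{8758112}{955} = - \frac{115907101699}{12641335}$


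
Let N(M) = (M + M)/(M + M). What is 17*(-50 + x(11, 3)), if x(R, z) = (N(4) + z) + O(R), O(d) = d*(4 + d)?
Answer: 2023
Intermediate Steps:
N(M) = 1 (N(M) = (2*M)/((2*M)) = (2*M)*(1/(2*M)) = 1)
x(R, z) = 1 + z + R*(4 + R) (x(R, z) = (1 + z) + R*(4 + R) = 1 + z + R*(4 + R))
17*(-50 + x(11, 3)) = 17*(-50 + (1 + 3 + 11*(4 + 11))) = 17*(-50 + (1 + 3 + 11*15)) = 17*(-50 + (1 + 3 + 165)) = 17*(-50 + 169) = 17*119 = 2023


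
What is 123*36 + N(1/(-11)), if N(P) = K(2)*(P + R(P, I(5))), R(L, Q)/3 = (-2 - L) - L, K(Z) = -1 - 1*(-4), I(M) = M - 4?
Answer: 48525/11 ≈ 4411.4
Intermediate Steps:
I(M) = -4 + M
K(Z) = 3 (K(Z) = -1 + 4 = 3)
R(L, Q) = -6 - 6*L (R(L, Q) = 3*((-2 - L) - L) = 3*(-2 - 2*L) = -6 - 6*L)
N(P) = -18 - 15*P (N(P) = 3*(P + (-6 - 6*P)) = 3*(-6 - 5*P) = -18 - 15*P)
123*36 + N(1/(-11)) = 123*36 + (-18 - 15/(-11)) = 4428 + (-18 - 15*(-1/11)) = 4428 + (-18 + 15/11) = 4428 - 183/11 = 48525/11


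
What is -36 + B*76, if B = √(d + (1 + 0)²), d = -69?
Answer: -36 + 152*I*√17 ≈ -36.0 + 626.71*I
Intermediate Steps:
B = 2*I*√17 (B = √(-69 + (1 + 0)²) = √(-69 + 1²) = √(-69 + 1) = √(-68) = 2*I*√17 ≈ 8.2462*I)
-36 + B*76 = -36 + (2*I*√17)*76 = -36 + 152*I*√17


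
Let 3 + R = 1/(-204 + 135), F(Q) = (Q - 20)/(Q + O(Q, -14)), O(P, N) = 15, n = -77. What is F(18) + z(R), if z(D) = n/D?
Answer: 174913/6864 ≈ 25.483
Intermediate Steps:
F(Q) = (-20 + Q)/(15 + Q) (F(Q) = (Q - 20)/(Q + 15) = (-20 + Q)/(15 + Q))
R = -208/69 (R = -3 + 1/(-204 + 135) = -3 + 1/(-69) = -3 - 1/69 = -208/69 ≈ -3.0145)
z(D) = -77/D
F(18) + z(R) = (-20 + 18)/(15 + 18) - 77/(-208/69) = -2/33 - 77*(-69/208) = (1/33)*(-2) + 5313/208 = -2/33 + 5313/208 = 174913/6864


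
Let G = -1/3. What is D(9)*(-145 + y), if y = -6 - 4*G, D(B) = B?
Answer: -1347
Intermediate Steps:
G = -⅓ (G = -1*⅓ = -⅓ ≈ -0.33333)
y = -14/3 (y = -6 - 4*(-⅓) = -6 + 4/3 = -14/3 ≈ -4.6667)
D(9)*(-145 + y) = 9*(-145 - 14/3) = 9*(-449/3) = -1347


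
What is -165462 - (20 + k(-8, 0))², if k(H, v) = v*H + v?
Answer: -165862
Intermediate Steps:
k(H, v) = v + H*v (k(H, v) = H*v + v = v + H*v)
-165462 - (20 + k(-8, 0))² = -165462 - (20 + 0*(1 - 8))² = -165462 - (20 + 0*(-7))² = -165462 - (20 + 0)² = -165462 - 1*20² = -165462 - 1*400 = -165462 - 400 = -165862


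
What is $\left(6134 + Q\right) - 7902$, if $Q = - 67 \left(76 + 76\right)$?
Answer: $-11952$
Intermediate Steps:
$Q = -10184$ ($Q = \left(-67\right) 152 = -10184$)
$\left(6134 + Q\right) - 7902 = \left(6134 - 10184\right) - 7902 = -4050 - 7902 = -11952$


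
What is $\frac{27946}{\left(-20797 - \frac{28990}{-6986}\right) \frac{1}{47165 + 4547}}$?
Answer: $- \frac{2523943213568}{36314713} \approx -69502.0$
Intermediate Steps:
$\frac{27946}{\left(-20797 - \frac{28990}{-6986}\right) \frac{1}{47165 + 4547}} = \frac{27946}{\left(-20797 - - \frac{14495}{3493}\right) \frac{1}{51712}} = \frac{27946}{\left(-20797 + \frac{14495}{3493}\right) \frac{1}{51712}} = \frac{27946}{\left(- \frac{72629426}{3493}\right) \frac{1}{51712}} = \frac{27946}{- \frac{36314713}{90315008}} = 27946 \left(- \frac{90315008}{36314713}\right) = - \frac{2523943213568}{36314713}$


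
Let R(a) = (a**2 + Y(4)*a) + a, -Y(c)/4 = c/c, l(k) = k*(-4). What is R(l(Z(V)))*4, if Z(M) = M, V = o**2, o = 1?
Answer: 112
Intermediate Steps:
V = 1 (V = 1**2 = 1)
l(k) = -4*k
Y(c) = -4 (Y(c) = -4*c/c = -4*1 = -4)
R(a) = a**2 - 3*a (R(a) = (a**2 - 4*a) + a = a**2 - 3*a)
R(l(Z(V)))*4 = ((-4*1)*(-3 - 4*1))*4 = -4*(-3 - 4)*4 = -4*(-7)*4 = 28*4 = 112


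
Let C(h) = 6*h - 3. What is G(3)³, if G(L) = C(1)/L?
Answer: 1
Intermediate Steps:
C(h) = -3 + 6*h
G(L) = 3/L (G(L) = (-3 + 6*1)/L = (-3 + 6)/L = 3/L)
G(3)³ = (3/3)³ = (3*(⅓))³ = 1³ = 1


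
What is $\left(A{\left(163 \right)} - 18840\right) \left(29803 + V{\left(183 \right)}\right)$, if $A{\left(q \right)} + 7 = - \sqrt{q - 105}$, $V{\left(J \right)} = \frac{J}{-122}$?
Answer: $- \frac{1123337741}{2} - \frac{59603 \sqrt{58}}{2} \approx -5.619 \cdot 10^{8}$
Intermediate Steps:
$V{\left(J \right)} = - \frac{J}{122}$ ($V{\left(J \right)} = J \left(- \frac{1}{122}\right) = - \frac{J}{122}$)
$A{\left(q \right)} = -7 - \sqrt{-105 + q}$ ($A{\left(q \right)} = -7 - \sqrt{q - 105} = -7 - \sqrt{-105 + q}$)
$\left(A{\left(163 \right)} - 18840\right) \left(29803 + V{\left(183 \right)}\right) = \left(\left(-7 - \sqrt{-105 + 163}\right) - 18840\right) \left(29803 - \frac{3}{2}\right) = \left(\left(-7 - \sqrt{58}\right) - 18840\right) \left(29803 - \frac{3}{2}\right) = \left(-18847 - \sqrt{58}\right) \frac{59603}{2} = - \frac{1123337741}{2} - \frac{59603 \sqrt{58}}{2}$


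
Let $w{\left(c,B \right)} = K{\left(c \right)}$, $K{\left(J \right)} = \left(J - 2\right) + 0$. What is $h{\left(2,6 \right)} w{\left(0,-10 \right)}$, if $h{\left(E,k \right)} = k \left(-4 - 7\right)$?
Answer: $132$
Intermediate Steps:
$h{\left(E,k \right)} = - 11 k$ ($h{\left(E,k \right)} = k \left(-4 - 7\right) = k \left(-11\right) = - 11 k$)
$K{\left(J \right)} = -2 + J$ ($K{\left(J \right)} = \left(-2 + J\right) + 0 = -2 + J$)
$w{\left(c,B \right)} = -2 + c$
$h{\left(2,6 \right)} w{\left(0,-10 \right)} = \left(-11\right) 6 \left(-2 + 0\right) = \left(-66\right) \left(-2\right) = 132$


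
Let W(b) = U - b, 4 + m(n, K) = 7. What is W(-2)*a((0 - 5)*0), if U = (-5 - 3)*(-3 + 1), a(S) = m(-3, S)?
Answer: 54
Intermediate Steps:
m(n, K) = 3 (m(n, K) = -4 + 7 = 3)
a(S) = 3
U = 16 (U = -8*(-2) = 16)
W(b) = 16 - b
W(-2)*a((0 - 5)*0) = (16 - 1*(-2))*3 = (16 + 2)*3 = 18*3 = 54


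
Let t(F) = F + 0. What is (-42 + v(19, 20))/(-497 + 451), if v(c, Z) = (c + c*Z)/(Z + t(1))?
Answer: ½ ≈ 0.50000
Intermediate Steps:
t(F) = F
v(c, Z) = (c + Z*c)/(1 + Z) (v(c, Z) = (c + c*Z)/(Z + 1) = (c + Z*c)/(1 + Z))
(-42 + v(19, 20))/(-497 + 451) = (-42 + 19)/(-497 + 451) = -23/(-46) = -23*(-1/46) = ½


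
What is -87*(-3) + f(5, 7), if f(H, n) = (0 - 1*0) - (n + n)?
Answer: 247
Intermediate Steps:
f(H, n) = -2*n (f(H, n) = (0 + 0) - 2*n = 0 - 2*n = -2*n)
-87*(-3) + f(5, 7) = -87*(-3) - 2*7 = 261 - 14 = 247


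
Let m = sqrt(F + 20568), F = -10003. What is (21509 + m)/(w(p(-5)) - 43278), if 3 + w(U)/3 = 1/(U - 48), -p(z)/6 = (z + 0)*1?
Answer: -129054/259723 - 6*sqrt(10565)/259723 ≈ -0.49927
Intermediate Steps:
p(z) = -6*z (p(z) = -6*(z + 0) = -6*z)
m = sqrt(10565) (m = sqrt(-10003 + 20568) = sqrt(10565) ≈ 102.79)
w(U) = -9 + 3/(-48 + U) (w(U) = -9 + 3/(U - 48) = -9 + 3/(-48 + U))
(21509 + m)/(w(p(-5)) - 43278) = (21509 + sqrt(10565))/(3*(145 - (-18)*(-5))/(-48 - 6*(-5)) - 43278) = (21509 + sqrt(10565))/(3*(145 - 3*30)/(-48 + 30) - 43278) = (21509 + sqrt(10565))/(3*(145 - 90)/(-18) - 43278) = (21509 + sqrt(10565))/(3*(-1/18)*55 - 43278) = (21509 + sqrt(10565))/(-55/6 - 43278) = (21509 + sqrt(10565))/(-259723/6) = (21509 + sqrt(10565))*(-6/259723) = -129054/259723 - 6*sqrt(10565)/259723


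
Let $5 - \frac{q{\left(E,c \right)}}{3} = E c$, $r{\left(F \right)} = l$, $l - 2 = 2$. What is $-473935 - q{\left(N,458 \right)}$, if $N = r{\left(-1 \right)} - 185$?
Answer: $-722644$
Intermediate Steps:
$l = 4$ ($l = 2 + 2 = 4$)
$r{\left(F \right)} = 4$
$N = -181$ ($N = 4 - 185 = -181$)
$q{\left(E,c \right)} = 15 - 3 E c$
$-473935 - q{\left(N,458 \right)} = -473935 - \left(15 - \left(-543\right) 458\right) = -473935 - \left(15 + 248694\right) = -473935 - 248709 = -722644$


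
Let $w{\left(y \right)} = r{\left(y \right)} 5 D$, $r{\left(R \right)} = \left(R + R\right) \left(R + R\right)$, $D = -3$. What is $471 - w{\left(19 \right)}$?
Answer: $22131$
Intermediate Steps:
$r{\left(R \right)} = 4 R^{2}$ ($r{\left(R \right)} = 2 R 2 R = 4 R^{2}$)
$w{\left(y \right)} = - 60 y^{2}$ ($w{\left(y \right)} = 4 y^{2} \cdot 5 \left(-3\right) = 20 y^{2} \left(-3\right) = - 60 y^{2}$)
$471 - w{\left(19 \right)} = 471 - - 60 \cdot 19^{2} = 471 - \left(-60\right) 361 = 471 - -21660 = 471 + 21660 = 22131$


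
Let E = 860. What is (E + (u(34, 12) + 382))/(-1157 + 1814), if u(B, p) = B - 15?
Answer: 1261/657 ≈ 1.9193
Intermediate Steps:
u(B, p) = -15 + B
(E + (u(34, 12) + 382))/(-1157 + 1814) = (860 + ((-15 + 34) + 382))/(-1157 + 1814) = (860 + (19 + 382))/657 = (860 + 401)*(1/657) = 1261*(1/657) = 1261/657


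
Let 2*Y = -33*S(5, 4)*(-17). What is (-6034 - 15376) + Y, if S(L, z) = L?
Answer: -40015/2 ≈ -20008.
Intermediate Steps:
Y = 2805/2 (Y = (-33*5*(-17))/2 = (-165*(-17))/2 = (½)*2805 = 2805/2 ≈ 1402.5)
(-6034 - 15376) + Y = (-6034 - 15376) + 2805/2 = -21410 + 2805/2 = -40015/2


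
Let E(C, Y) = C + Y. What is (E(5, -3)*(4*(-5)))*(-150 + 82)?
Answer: 2720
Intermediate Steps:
(E(5, -3)*(4*(-5)))*(-150 + 82) = ((5 - 3)*(4*(-5)))*(-150 + 82) = (2*(-20))*(-68) = -40*(-68) = 2720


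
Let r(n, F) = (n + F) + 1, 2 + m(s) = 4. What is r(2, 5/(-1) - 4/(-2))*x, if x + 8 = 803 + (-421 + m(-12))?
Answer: 0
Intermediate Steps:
m(s) = 2 (m(s) = -2 + 4 = 2)
r(n, F) = 1 + F + n (r(n, F) = (F + n) + 1 = 1 + F + n)
x = 376 (x = -8 + (803 + (-421 + 2)) = -8 + (803 - 419) = -8 + 384 = 376)
r(2, 5/(-1) - 4/(-2))*x = (1 + (5/(-1) - 4/(-2)) + 2)*376 = (1 + (5*(-1) - 4*(-½)) + 2)*376 = (1 + (-5 + 2) + 2)*376 = (1 - 3 + 2)*376 = 0*376 = 0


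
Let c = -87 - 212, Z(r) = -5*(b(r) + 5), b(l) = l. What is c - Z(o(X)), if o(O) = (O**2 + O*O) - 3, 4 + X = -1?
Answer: -39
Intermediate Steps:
X = -5 (X = -4 - 1 = -5)
o(O) = -3 + 2*O**2 (o(O) = (O**2 + O**2) - 3 = 2*O**2 - 3 = -3 + 2*O**2)
Z(r) = -25 - 5*r (Z(r) = -5*(r + 5) = -5*(5 + r) = -25 - 5*r)
c = -299
c - Z(o(X)) = -299 - (-25 - 5*(-3 + 2*(-5)**2)) = -299 - (-25 - 5*(-3 + 2*25)) = -299 - (-25 - 5*(-3 + 50)) = -299 - (-25 - 5*47) = -299 - (-25 - 235) = -299 - 1*(-260) = -299 + 260 = -39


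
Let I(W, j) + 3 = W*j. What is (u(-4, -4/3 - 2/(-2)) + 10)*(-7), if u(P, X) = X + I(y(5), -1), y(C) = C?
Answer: -35/3 ≈ -11.667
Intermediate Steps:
I(W, j) = -3 + W*j
u(P, X) = -8 + X (u(P, X) = X + (-3 + 5*(-1)) = X + (-3 - 5) = X - 8 = -8 + X)
(u(-4, -4/3 - 2/(-2)) + 10)*(-7) = ((-8 + (-4/3 - 2/(-2))) + 10)*(-7) = ((-8 + (-4*⅓ - 2*(-½))) + 10)*(-7) = ((-8 + (-4/3 + 1)) + 10)*(-7) = ((-8 - ⅓) + 10)*(-7) = (-25/3 + 10)*(-7) = (5/3)*(-7) = -35/3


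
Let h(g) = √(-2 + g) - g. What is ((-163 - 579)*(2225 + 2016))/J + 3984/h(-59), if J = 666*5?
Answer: (-1573411*√61 + 86197889*I)/(1665*(√61 - 59*I)) ≈ -878.63 - 8.7849*I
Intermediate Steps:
J = 3330
((-163 - 579)*(2225 + 2016))/J + 3984/h(-59) = ((-163 - 579)*(2225 + 2016))/3330 + 3984/(√(-2 - 59) - 1*(-59)) = -742*4241*(1/3330) + 3984/(√(-61) + 59) = -3146822*1/3330 + 3984/(I*√61 + 59) = -1573411/1665 + 3984/(59 + I*√61)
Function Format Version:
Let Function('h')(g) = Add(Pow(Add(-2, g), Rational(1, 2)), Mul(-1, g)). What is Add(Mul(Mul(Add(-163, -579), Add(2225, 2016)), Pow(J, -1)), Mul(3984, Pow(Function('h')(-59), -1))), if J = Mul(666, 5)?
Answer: Mul(Rational(1, 1665), Pow(Add(Pow(61, Rational(1, 2)), Mul(-59, I)), -1), Add(Mul(-1573411, Pow(61, Rational(1, 2))), Mul(86197889, I))) ≈ Add(-878.63, Mul(-8.7849, I))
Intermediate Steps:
J = 3330
Add(Mul(Mul(Add(-163, -579), Add(2225, 2016)), Pow(J, -1)), Mul(3984, Pow(Function('h')(-59), -1))) = Add(Mul(Mul(Add(-163, -579), Add(2225, 2016)), Pow(3330, -1)), Mul(3984, Pow(Add(Pow(Add(-2, -59), Rational(1, 2)), Mul(-1, -59)), -1))) = Add(Mul(Mul(-742, 4241), Rational(1, 3330)), Mul(3984, Pow(Add(Pow(-61, Rational(1, 2)), 59), -1))) = Add(Mul(-3146822, Rational(1, 3330)), Mul(3984, Pow(Add(Mul(I, Pow(61, Rational(1, 2))), 59), -1))) = Add(Rational(-1573411, 1665), Mul(3984, Pow(Add(59, Mul(I, Pow(61, Rational(1, 2)))), -1)))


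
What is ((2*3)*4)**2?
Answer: 576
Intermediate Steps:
((2*3)*4)**2 = (6*4)**2 = 24**2 = 576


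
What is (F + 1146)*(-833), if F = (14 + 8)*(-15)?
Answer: -679728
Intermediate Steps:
F = -330 (F = 22*(-15) = -330)
(F + 1146)*(-833) = (-330 + 1146)*(-833) = 816*(-833) = -679728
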